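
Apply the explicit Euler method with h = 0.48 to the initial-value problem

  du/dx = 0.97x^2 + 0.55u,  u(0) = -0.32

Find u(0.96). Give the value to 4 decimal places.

Euler: u_{n+1} = u_n + h·f(x_n, u_n).
x=0.000000, u=-0.320000: f=-0.176000 → u ← -0.320000 + 0.48·(-0.176000) = -0.404480
x=0.480000, u=-0.404480: f=0.001024 → u ← -0.404480 + 0.48·0.001024 = -0.403988
u(0.96) ≈ -0.4040

-0.4040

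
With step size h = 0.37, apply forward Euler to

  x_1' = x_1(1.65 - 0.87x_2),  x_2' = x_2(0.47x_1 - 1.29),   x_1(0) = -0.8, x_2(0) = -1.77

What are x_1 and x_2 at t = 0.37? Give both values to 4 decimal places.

Euler on (x_1,x_2): x_1_{n+1} = x_1_n + h·x_1', x_2_{n+1} = x_2_n + h·x_2'.
0.000000: (-0.800000, -1.770000); f=(-2.551920, 2.948820) → (-1.744210, -0.678937)
(x_1(0.37), x_2(0.37)) ≈ (-1.7442, -0.6789)

-1.7442, -0.6789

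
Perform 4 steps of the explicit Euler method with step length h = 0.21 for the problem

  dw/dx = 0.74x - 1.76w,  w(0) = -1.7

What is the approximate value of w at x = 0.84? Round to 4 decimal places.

-0.1165

Euler: w_{n+1} = w_n + h·f(x_n, w_n).
x=0.000000, w=-1.700000: f=2.992000 → w ← -1.700000 + 0.21·2.992000 = -1.071680
x=0.210000, w=-1.071680: f=2.041557 → w ← -1.071680 + 0.21·2.041557 = -0.642953
x=0.420000, w=-0.642953: f=1.442397 → w ← -0.642953 + 0.21·1.442397 = -0.340050
x=0.630000, w=-0.340050: f=1.064687 → w ← -0.340050 + 0.21·1.064687 = -0.116465
w(0.84) ≈ -0.1165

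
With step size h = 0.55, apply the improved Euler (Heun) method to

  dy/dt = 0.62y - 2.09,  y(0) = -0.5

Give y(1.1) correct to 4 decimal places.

Heun: k1 = f(t_n, y_n); k2 = f(t_n + h, y_n + h·k1); y_{n+1} = y_n + (h/2)·(k1 + k2).
t=0.000000, y=-0.500000:
  k1 = f(0.000000, -0.500000) = -2.400000
  k2 = f(0.550000, -1.820000) = -3.218400
  y ← -0.500000 + (0.55/2)·(-2.400000 + (-3.218400)) = -2.045060
t=0.550000, y=-2.045060:
  k1 = f(0.550000, -2.045060) = -3.357937
  k2 = f(1.100000, -3.891925) = -4.502994
  y ← -2.045060 + (0.55/2)·(-3.357937 + (-4.502994)) = -4.206816
y(1.1) ≈ -4.2068

-4.2068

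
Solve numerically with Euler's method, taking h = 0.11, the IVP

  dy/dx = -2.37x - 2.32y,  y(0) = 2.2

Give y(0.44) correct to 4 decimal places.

Euler: y_{n+1} = y_n + h·f(x_n, y_n).
x=0.000000, y=2.200000: f=-5.104000 → y ← 2.200000 + 0.11·(-5.104000) = 1.638560
x=0.110000, y=1.638560: f=-4.062159 → y ← 1.638560 + 0.11·(-4.062159) = 1.191722
x=0.220000, y=1.191722: f=-3.286196 → y ← 1.191722 + 0.11·(-3.286196) = 0.830241
x=0.330000, y=0.830241: f=-2.708259 → y ← 0.830241 + 0.11·(-2.708259) = 0.532332
y(0.44) ≈ 0.5323

0.5323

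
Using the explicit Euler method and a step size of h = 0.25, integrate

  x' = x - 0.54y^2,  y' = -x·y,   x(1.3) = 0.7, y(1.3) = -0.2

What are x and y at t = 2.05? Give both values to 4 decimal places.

1.3519, -0.0942

Euler on (x,y): x_{n+1} = x_n + h·x', y_{n+1} = y_n + h·y'.
1.300000: (0.700000, -0.200000); f=(0.678400, 0.140000) → (0.869600, -0.165000)
1.550000: (0.869600, -0.165000); f=(0.854898, 0.143484) → (1.083325, -0.129129)
1.800000: (1.083325, -0.129129); f=(1.074321, 0.139889) → (1.351905, -0.094157)
(x(2.05), y(2.05)) ≈ (1.3519, -0.0942)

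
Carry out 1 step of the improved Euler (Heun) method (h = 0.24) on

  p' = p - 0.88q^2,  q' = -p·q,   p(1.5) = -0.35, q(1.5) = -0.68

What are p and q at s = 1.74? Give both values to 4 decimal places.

Heun on (p,q): k1 = f(s_n, state_n); k2 = f(s_n + h, state_n + h·k1); state_{n+1} = state_n + (h/2)·(k1 + k2).
1.500000: (-0.350000, -0.680000)
  k1 = (-0.756912, -0.238000)
  predictor → (-0.531659, -0.737120)
  k2 = (-1.009803, -0.391896)
  → (-0.562006, -0.755588)
(p(1.74), q(1.74)) ≈ (-0.5620, -0.7556)

-0.5620, -0.7556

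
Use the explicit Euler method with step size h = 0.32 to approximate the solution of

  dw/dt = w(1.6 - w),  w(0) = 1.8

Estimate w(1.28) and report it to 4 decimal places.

Euler: w_{n+1} = w_n + h·f(t_n, w_n).
t=0.000000, w=1.800000: f=-0.360000 → w ← 1.800000 + 0.32·(-0.360000) = 1.684800
t=0.320000, w=1.684800: f=-0.142871 → w ← 1.684800 + 0.32·(-0.142871) = 1.639081
t=0.640000, w=1.639081: f=-0.064057 → w ← 1.639081 + 0.32·(-0.064057) = 1.618583
t=0.960000, w=1.618583: f=-0.030078 → w ← 1.618583 + 0.32·(-0.030078) = 1.608958
w(1.28) ≈ 1.6090

1.6090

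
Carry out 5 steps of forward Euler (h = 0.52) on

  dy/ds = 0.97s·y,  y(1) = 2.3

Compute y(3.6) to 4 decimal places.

Euler: y_{n+1} = y_n + h·f(s_n, y_n).
s=1.000000, y=2.300000: f=2.231000 → y ← 2.300000 + 0.52·2.231000 = 3.460120
s=1.520000, y=3.460120: f=5.101601 → y ← 3.460120 + 0.52·5.101601 = 6.112952
s=2.040000, y=6.112952: f=12.096310 → y ← 6.112952 + 0.52·12.096310 = 12.403034
s=2.560000, y=12.403034: f=30.799214 → y ← 12.403034 + 0.52·30.799214 = 28.418625
s=3.080000, y=28.418625: f=84.903484 → y ← 28.418625 + 0.52·84.903484 = 72.568437
y(3.6) ≈ 72.5684

72.5684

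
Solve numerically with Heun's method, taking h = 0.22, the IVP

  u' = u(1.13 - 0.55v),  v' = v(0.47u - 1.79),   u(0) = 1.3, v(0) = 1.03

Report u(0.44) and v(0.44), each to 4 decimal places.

1.7581, 0.6417

Heun on (u,v): k1 = f(x_n, state_n); k2 = f(x_n + h, state_n + h·k1); state_{n+1} = state_n + (h/2)·(k1 + k2).
0.000000: (1.300000, 1.030000)
  k1 = (0.732550, -1.214370)
  predictor → (1.461161, 0.762839)
  k2 = (1.038065, -0.841605)
  → (1.494768, 0.803843)
0.220000: (1.494768, 0.803843)
  k1 = (1.028230, -0.874146)
  predictor → (1.720978, 0.611531)
  k2 = (1.365869, -0.599997)
  → (1.758119, 0.641687)
(u(0.44), v(0.44)) ≈ (1.7581, 0.6417)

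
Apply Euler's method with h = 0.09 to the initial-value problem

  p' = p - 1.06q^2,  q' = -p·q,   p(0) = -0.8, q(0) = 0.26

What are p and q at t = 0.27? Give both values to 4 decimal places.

-1.0604, 0.3269

Euler on (p,q): p_{n+1} = p_n + h·p', q_{n+1} = q_n + h·q'.
0.000000: (-0.800000, 0.260000); f=(-0.871656, 0.208000) → (-0.878449, 0.278720)
0.090000: (-0.878449, 0.278720); f=(-0.960795, 0.244841) → (-0.964921, 0.300756)
0.180000: (-0.964921, 0.300756); f=(-1.060802, 0.290205) → (-1.060393, 0.326874)
(p(0.27), q(0.27)) ≈ (-1.0604, 0.3269)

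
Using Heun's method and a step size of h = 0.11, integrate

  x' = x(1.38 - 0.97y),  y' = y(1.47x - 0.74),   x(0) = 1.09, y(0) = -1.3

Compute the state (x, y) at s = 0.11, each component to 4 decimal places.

Heun on (x,y): k1 = f(s_n, state_n); k2 = f(s_n + h, state_n + h·k1); state_{n+1} = state_n + (h/2)·(k1 + k2).
0.000000: (1.090000, -1.300000)
  k1 = (2.878690, -1.120990)
  predictor → (1.406656, -1.423309)
  k2 = (3.883228, -1.889847)
  → (1.461905, -1.465596)
(x(0.11), y(0.11)) ≈ (1.4619, -1.4656)

1.4619, -1.4656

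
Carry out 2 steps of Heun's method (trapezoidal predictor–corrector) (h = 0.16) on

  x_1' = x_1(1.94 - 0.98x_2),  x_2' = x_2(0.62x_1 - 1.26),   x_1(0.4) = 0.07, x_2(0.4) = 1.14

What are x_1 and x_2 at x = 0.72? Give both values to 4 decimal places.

0.0969, 0.7763

Heun on (x_1,x_2): k1 = f(x_n, state_n); k2 = f(x_n + h, state_n + h·k1); state_{n+1} = state_n + (h/2)·(k1 + k2).
0.400000: (0.070000, 1.140000)
  k1 = (0.057596, -1.386924)
  predictor → (0.079215, 0.918092)
  k2 = (0.082405, -1.111705)
  → (0.081200, 0.940110)
0.560000: (0.081200, 0.940110)
  k1 = (0.082718, -1.137209)
  predictor → (0.094435, 0.758156)
  k2 = (0.113039, -0.910887)
  → (0.096861, 0.776262)
(x_1(0.72), x_2(0.72)) ≈ (0.0969, 0.7763)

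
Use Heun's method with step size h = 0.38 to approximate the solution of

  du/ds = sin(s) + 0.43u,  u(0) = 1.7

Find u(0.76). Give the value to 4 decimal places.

2.6499

Heun: k1 = f(s_n, u_n); k2 = f(s_n + h, u_n + h·k1); u_{n+1} = u_n + (h/2)·(k1 + k2).
s=0.000000, u=1.700000:
  k1 = f(0.000000, 1.700000) = 0.731000
  k2 = f(0.380000, 1.977780) = 1.221366
  u ← 1.700000 + (0.38/2)·(0.731000 + 1.221366) = 2.070950
s=0.380000, u=2.070950:
  k1 = f(0.380000, 2.070950) = 1.261429
  k2 = f(0.760000, 2.550292) = 1.785547
  u ← 2.070950 + (0.38/2)·(1.261429 + 1.785547) = 2.649875
u(0.76) ≈ 2.6499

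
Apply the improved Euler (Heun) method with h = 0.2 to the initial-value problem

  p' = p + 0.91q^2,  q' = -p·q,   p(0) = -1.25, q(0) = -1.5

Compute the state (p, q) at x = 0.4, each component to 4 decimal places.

-0.3168, -2.1862

Heun on (p,q): k1 = f(x_n, state_n); k2 = f(x_n + h, state_n + h·k1); state_{n+1} = state_n + (h/2)·(k1 + k2).
0.000000: (-1.250000, -1.500000)
  k1 = (0.797500, -1.875000)
  predictor → (-1.090500, -1.875000)
  k2 = (2.108719, -2.044688)
  → (-0.959378, -1.891969)
0.200000: (-0.959378, -1.891969)
  k1 = (2.298009, -1.815113)
  predictor → (-0.499776, -2.254991)
  k2 = (4.127561, -1.126992)
  → (-0.316821, -2.186179)
(p(0.4), q(0.4)) ≈ (-0.3168, -2.1862)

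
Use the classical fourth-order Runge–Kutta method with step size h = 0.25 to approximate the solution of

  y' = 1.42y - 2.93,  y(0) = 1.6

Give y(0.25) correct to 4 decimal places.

RK4: k1 = f(t_n, y_n); k2 = f(t_n + h/2, y_n + (h/2)·k1); k3 = f(t_n + h/2, y_n + (h/2)·k2); k4 = f(t_n + h, y_n + h·k3); y_{n+1} = y_n + (h/6)·(k1 + 2k2 + 2k3 + k4).
t=0.000000, y=1.600000:
  k1 = f(0.000000, 1.600000) = -0.658000
  k2 = f(0.125000, 1.517750) = -0.774795
  k3 = f(0.125000, 1.503151) = -0.795526
  k4 = f(0.250000, 1.401118) = -0.940412
  y ← 1.600000 + (0.25/6)·(k1 + 2k2 + 2k3 + k4) = 1.402539
y(0.25) ≈ 1.4025

1.4025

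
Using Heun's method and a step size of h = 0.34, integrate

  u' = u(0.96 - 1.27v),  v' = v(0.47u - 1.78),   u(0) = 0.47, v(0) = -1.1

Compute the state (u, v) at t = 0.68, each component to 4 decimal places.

1.5198, -0.4590

Heun on (u,v): k1 = f(t_n, state_n); k2 = f(t_n + h, state_n + h·k1); state_{n+1} = state_n + (h/2)·(k1 + k2).
0.000000: (0.470000, -1.100000)
  k1 = (1.107790, 1.715010)
  predictor → (0.846649, -0.516897)
  k2 = (1.368572, 0.714390)
  → (0.890982, -0.687002)
0.340000: (0.890982, -0.687002)
  k1 = (1.632717, 0.935174)
  predictor → (1.446105, -0.369043)
  k2 = (2.066029, 0.406069)
  → (1.519768, -0.458991)
(u(0.68), v(0.68)) ≈ (1.5198, -0.4590)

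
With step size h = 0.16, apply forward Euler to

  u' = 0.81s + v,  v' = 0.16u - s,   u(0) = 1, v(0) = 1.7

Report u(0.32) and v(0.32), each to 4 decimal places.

1.5688, 1.7326

Euler on (u,v): u_{n+1} = u_n + h·u', v_{n+1} = v_n + h·v'.
0.000000: (1.000000, 1.700000); f=(1.700000, 0.160000) → (1.272000, 1.725600)
0.160000: (1.272000, 1.725600); f=(1.855200, 0.043520) → (1.568832, 1.732563)
(u(0.32), v(0.32)) ≈ (1.5688, 1.7326)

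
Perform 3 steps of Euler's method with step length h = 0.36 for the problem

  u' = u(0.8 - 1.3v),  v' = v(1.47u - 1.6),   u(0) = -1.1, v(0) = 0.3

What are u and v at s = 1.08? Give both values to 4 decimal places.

-2.1213, -0.0052

Euler on (u,v): u_{n+1} = u_n + h·u', v_{n+1} = v_n + h·v'.
0.000000: (-1.100000, 0.300000); f=(-0.451000, -0.965100) → (-1.262360, -0.047436)
0.360000: (-1.262360, -0.047436); f=(-1.087734, 0.163923) → (-1.653944, 0.011576)
0.720000: (-1.653944, 0.011576); f=(-1.298265, -0.046668) → (-2.121319, -0.005224)
(u(1.08), v(1.08)) ≈ (-2.1213, -0.0052)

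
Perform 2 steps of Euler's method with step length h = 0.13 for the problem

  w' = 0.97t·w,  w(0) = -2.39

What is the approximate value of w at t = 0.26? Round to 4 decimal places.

Euler: w_{n+1} = w_n + h·f(t_n, w_n).
t=0.000000, w=-2.390000: f=0.000000 → w ← -2.390000 + 0.13·0.000000 = -2.390000
t=0.130000, w=-2.390000: f=-0.301379 → w ← -2.390000 + 0.13·(-0.301379) = -2.429179
w(0.26) ≈ -2.4292

-2.4292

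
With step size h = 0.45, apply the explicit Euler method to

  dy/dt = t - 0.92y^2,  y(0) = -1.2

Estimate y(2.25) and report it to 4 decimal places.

-198.3210

Euler: y_{n+1} = y_n + h·f(t_n, y_n).
t=0.000000, y=-1.200000: f=-1.324800 → y ← -1.200000 + 0.45·(-1.324800) = -1.796160
t=0.450000, y=-1.796160: f=-2.518095 → y ← -1.796160 + 0.45·(-2.518095) = -2.929303
t=0.900000, y=-2.929303: f=-6.994351 → y ← -2.929303 + 0.45·(-6.994351) = -6.076761
t=1.350000, y=-6.076761: f=-32.622859 → y ← -6.076761 + 0.45·(-32.622859) = -20.757047
t=1.800000, y=-20.757047: f=-394.586619 → y ← -20.757047 + 0.45·(-394.586619) = -198.321026
y(2.25) ≈ -198.3210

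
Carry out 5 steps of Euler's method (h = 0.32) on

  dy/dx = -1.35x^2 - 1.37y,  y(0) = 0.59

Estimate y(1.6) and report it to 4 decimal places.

Euler: y_{n+1} = y_n + h·f(x_n, y_n).
x=0.000000, y=0.590000: f=-0.808300 → y ← 0.590000 + 0.32·(-0.808300) = 0.331344
x=0.320000, y=0.331344: f=-0.592181 → y ← 0.331344 + 0.32·(-0.592181) = 0.141846
x=0.640000, y=0.141846: f=-0.747289 → y ← 0.141846 + 0.32·(-0.747289) = -0.097286
x=0.960000, y=-0.097286: f=-1.110878 → y ← -0.097286 + 0.32·(-1.110878) = -0.452767
x=1.280000, y=-0.452767: f=-1.591549 → y ← -0.452767 + 0.32·(-1.591549) = -0.962063
y(1.6) ≈ -0.9621

-0.9621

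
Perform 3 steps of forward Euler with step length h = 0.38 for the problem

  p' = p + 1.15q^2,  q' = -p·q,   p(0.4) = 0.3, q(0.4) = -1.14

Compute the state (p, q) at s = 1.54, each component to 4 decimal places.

2.6604, -0.1999

Euler on (p,q): p_{n+1} = p_n + h·p', q_{n+1} = q_n + h·q'.
0.400000: (0.300000, -1.140000); f=(1.794540, 0.342000) → (0.981925, -1.010040)
0.780000: (0.981925, -1.010040); f=(2.155133, 0.991784) → (1.800876, -0.633162)
1.160000: (1.800876, -0.633162); f=(2.261904, 1.140246) → (2.660399, -0.199869)
(p(1.54), q(1.54)) ≈ (2.6604, -0.1999)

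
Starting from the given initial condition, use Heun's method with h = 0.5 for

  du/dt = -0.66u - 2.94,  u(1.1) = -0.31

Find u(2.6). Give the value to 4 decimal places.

Heun: k1 = f(t_n, u_n); k2 = f(t_n + h, u_n + h·k1); u_{n+1} = u_n + (h/2)·(k1 + k2).
t=1.100000, u=-0.310000:
  k1 = f(1.100000, -0.310000) = -2.735400
  k2 = f(1.600000, -1.677700) = -1.832718
  u ← -0.310000 + (0.5/2)·(-2.735400 + (-1.832718)) = -1.452030
t=1.600000, u=-1.452030:
  k1 = f(1.600000, -1.452030) = -1.981661
  k2 = f(2.100000, -2.442860) = -1.327713
  u ← -1.452030 + (0.5/2)·(-1.981661 + (-1.327713)) = -2.279373
t=2.100000, u=-2.279373:
  k1 = f(2.100000, -2.279373) = -1.435614
  k2 = f(2.600000, -2.997180) = -0.961861
  u ← -2.279373 + (0.5/2)·(-1.435614 + (-0.961861)) = -2.878742
u(2.6) ≈ -2.8787

-2.8787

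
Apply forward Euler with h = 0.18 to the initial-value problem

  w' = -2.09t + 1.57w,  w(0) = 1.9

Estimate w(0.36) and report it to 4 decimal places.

3.0579

Euler: w_{n+1} = w_n + h·f(t_n, w_n).
t=0.000000, w=1.900000: f=2.983000 → w ← 1.900000 + 0.18·2.983000 = 2.436940
t=0.180000, w=2.436940: f=3.449796 → w ← 2.436940 + 0.18·3.449796 = 3.057903
w(0.36) ≈ 3.0579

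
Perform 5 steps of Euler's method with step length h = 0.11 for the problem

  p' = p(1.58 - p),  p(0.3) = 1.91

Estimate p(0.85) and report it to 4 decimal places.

Euler: p_{n+1} = p_n + h·f(x_n, p_n).
x=0.300000, p=1.910000: f=-0.630300 → p ← 1.910000 + 0.11·(-0.630300) = 1.840667
x=0.410000, p=1.840667: f=-0.479801 → p ← 1.840667 + 0.11·(-0.479801) = 1.787889
x=0.520000, p=1.787889: f=-0.371682 → p ← 1.787889 + 0.11·(-0.371682) = 1.747004
x=0.630000, p=1.747004: f=-0.291756 → p ← 1.747004 + 0.11·(-0.291756) = 1.714911
x=0.740000, p=1.714911: f=-0.231360 → p ← 1.714911 + 0.11·(-0.231360) = 1.689461
p(0.85) ≈ 1.6895

1.6895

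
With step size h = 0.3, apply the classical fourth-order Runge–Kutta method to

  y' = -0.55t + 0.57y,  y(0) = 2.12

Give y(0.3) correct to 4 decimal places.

RK4: k1 = f(t_n, y_n); k2 = f(t_n + h/2, y_n + (h/2)·k1); k3 = f(t_n + h/2, y_n + (h/2)·k2); k4 = f(t_n + h, y_n + h·k3); y_{n+1} = y_n + (h/6)·(k1 + 2k2 + 2k3 + k4).
t=0.000000, y=2.120000:
  k1 = f(0.000000, 2.120000) = 1.208400
  k2 = f(0.150000, 2.301260) = 1.229218
  k3 = f(0.150000, 2.304383) = 1.230998
  k4 = f(0.300000, 2.489299) = 1.253901
  y ← 2.120000 + (0.3/6)·(k1 + 2k2 + 2k3 + k4) = 2.489137
y(0.3) ≈ 2.4891

2.4891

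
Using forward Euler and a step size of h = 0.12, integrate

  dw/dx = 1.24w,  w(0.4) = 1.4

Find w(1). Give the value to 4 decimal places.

2.8012

Euler: w_{n+1} = w_n + h·f(x_n, w_n).
x=0.400000, w=1.400000: f=1.736000 → w ← 1.400000 + 0.12·1.736000 = 1.608320
x=0.520000, w=1.608320: f=1.994317 → w ← 1.608320 + 0.12·1.994317 = 1.847638
x=0.640000, w=1.847638: f=2.291071 → w ← 1.847638 + 0.12·2.291071 = 2.122567
x=0.760000, w=2.122567: f=2.631983 → w ← 2.122567 + 0.12·2.631983 = 2.438404
x=0.880000, w=2.438404: f=3.023622 → w ← 2.438404 + 0.12·3.023622 = 2.801239
w(1) ≈ 2.8012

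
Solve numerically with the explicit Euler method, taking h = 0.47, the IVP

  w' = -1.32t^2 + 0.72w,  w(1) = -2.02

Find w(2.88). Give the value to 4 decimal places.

Euler: w_{n+1} = w_n + h·f(t_n, w_n).
t=1.000000, w=-2.020000: f=-2.774400 → w ← -2.020000 + 0.47·(-2.774400) = -3.323968
t=1.470000, w=-3.323968: f=-5.245645 → w ← -3.323968 + 0.47·(-5.245645) = -5.789421
t=1.940000, w=-5.789421: f=-9.136335 → w ← -5.789421 + 0.47·(-9.136335) = -10.083499
t=2.410000, w=-10.083499: f=-14.926811 → w ← -10.083499 + 0.47·(-14.926811) = -17.099100
w(2.88) ≈ -17.0991

-17.0991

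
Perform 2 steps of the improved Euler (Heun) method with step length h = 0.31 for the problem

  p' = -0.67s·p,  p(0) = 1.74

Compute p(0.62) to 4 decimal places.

Heun: k1 = f(s_n, p_n); k2 = f(s_n + h, p_n + h·k1); p_{n+1} = p_n + (h/2)·(k1 + k2).
s=0.000000, p=1.740000:
  k1 = f(0.000000, 1.740000) = 0.000000
  k2 = f(0.310000, 1.740000) = -0.361398
  p ← 1.740000 + (0.31/2)·(0.000000 + (-0.361398)) = 1.683983
s=0.310000, p=1.683983:
  k1 = f(0.310000, 1.683983) = -0.349763
  k2 = f(0.620000, 1.575557) = -0.654486
  p ← 1.683983 + (0.31/2)·(-0.349763 + (-0.654486)) = 1.528325
p(0.62) ≈ 1.5283

1.5283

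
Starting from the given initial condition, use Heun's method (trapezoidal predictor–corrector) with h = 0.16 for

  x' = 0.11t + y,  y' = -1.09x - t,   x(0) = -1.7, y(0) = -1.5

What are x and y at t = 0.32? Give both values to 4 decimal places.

Heun on (x,y): k1 = f(t_n, state_n); k2 = f(t_n + h, state_n + h·k1); state_{n+1} = state_n + (h/2)·(k1 + k2).
0.000000: (-1.700000, -1.500000)
  k1 = (-1.500000, 1.853000)
  predictor → (-1.940000, -1.203520)
  k2 = (-1.185920, 1.954600)
  → (-1.914874, -1.195392)
0.160000: (-1.914874, -1.195392)
  k1 = (-1.177792, 1.927212)
  predictor → (-2.103320, -0.887038)
  k2 = (-0.851838, 1.972619)
  → (-2.077244, -0.883405)
(x(0.32), y(0.32)) ≈ (-2.0772, -0.8834)

-2.0772, -0.8834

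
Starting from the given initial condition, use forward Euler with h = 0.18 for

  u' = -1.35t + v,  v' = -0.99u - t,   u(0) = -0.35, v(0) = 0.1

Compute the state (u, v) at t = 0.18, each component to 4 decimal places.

-0.3320, 0.1624

Euler on (u,v): u_{n+1} = u_n + h·u', v_{n+1} = v_n + h·v'.
0.000000: (-0.350000, 0.100000); f=(0.100000, 0.346500) → (-0.332000, 0.162370)
(u(0.18), v(0.18)) ≈ (-0.3320, 0.1624)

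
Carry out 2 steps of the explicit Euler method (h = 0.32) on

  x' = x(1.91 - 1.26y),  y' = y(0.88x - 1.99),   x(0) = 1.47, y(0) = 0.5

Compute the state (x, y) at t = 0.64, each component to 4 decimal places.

3.0139, 0.3679

Euler on (x,y): x_{n+1} = x_n + h·x', y_{n+1} = y_n + h·y'.
0.000000: (1.470000, 0.500000); f=(1.881600, -0.348200) → (2.072112, 0.388576)
0.320000: (2.072112, 0.388576); f=(2.943216, -0.064714) → (3.013941, 0.367868)
(x(0.64), y(0.64)) ≈ (3.0139, 0.3679)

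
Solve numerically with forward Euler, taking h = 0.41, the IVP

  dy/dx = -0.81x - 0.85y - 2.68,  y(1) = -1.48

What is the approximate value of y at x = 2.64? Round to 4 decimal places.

Euler: y_{n+1} = y_n + h·f(x_n, y_n).
x=1.000000, y=-1.480000: f=-2.232000 → y ← -1.480000 + 0.41·(-2.232000) = -2.395120
x=1.410000, y=-2.395120: f=-1.786248 → y ← -2.395120 + 0.41·(-1.786248) = -3.127482
x=1.820000, y=-3.127482: f=-1.495841 → y ← -3.127482 + 0.41·(-1.495841) = -3.740776
x=2.230000, y=-3.740776: f=-1.306640 → y ← -3.740776 + 0.41·(-1.306640) = -4.276499
y(2.64) ≈ -4.2765

-4.2765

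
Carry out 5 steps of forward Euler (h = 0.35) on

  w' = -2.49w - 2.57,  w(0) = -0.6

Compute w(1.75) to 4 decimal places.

-1.0321

Euler: w_{n+1} = w_n + h·f(s_n, w_n).
s=0.000000, w=-0.600000: f=-1.076000 → w ← -0.600000 + 0.35·(-1.076000) = -0.976600
s=0.350000, w=-0.976600: f=-0.138266 → w ← -0.976600 + 0.35·(-0.138266) = -1.024993
s=0.700000, w=-1.024993: f=-0.017767 → w ← -1.024993 + 0.35·(-0.017767) = -1.031212
s=1.050000, w=-1.031212: f=-0.002283 → w ← -1.031212 + 0.35·(-0.002283) = -1.032011
s=1.400000, w=-1.032011: f=-0.000293 → w ← -1.032011 + 0.35·(-0.000293) = -1.032113
w(1.75) ≈ -1.0321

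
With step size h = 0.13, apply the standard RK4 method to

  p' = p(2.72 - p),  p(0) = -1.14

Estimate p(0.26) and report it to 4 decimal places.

-4.0509

RK4: k1 = f(t_n, p_n); k2 = f(t_n + h/2, p_n + (h/2)·k1); k3 = f(t_n + h/2, p_n + (h/2)·k2); k4 = f(t_n + h, p_n + h·k3); p_{n+1} = p_n + (h/6)·(k1 + 2k2 + 2k3 + k4).
t=0.000000, p=-1.140000:
  k1 = f(0.000000, -1.140000) = -4.400400
  k2 = f(0.065000, -1.426026) = -5.912341
  k3 = f(0.065000, -1.524302) = -6.469599
  k4 = f(0.130000, -1.981048) = -9.313001
  p ← -1.140000 + (0.13/6)·(k1 + 2k2 + 2k3 + k4) = -1.973674
t=0.130000, p=-1.973674:
  k1 = f(0.130000, -1.973674) = -9.263785
  k2 = f(0.195000, -2.575820) = -13.641083
  k3 = f(0.195000, -2.860345) = -15.961710
  k4 = f(0.260000, -4.048697) = -27.404400
  p ← -1.973674 + (0.13/6)·(k1 + 2k2 + 2k3 + k4) = -4.050939
p(0.26) ≈ -4.0509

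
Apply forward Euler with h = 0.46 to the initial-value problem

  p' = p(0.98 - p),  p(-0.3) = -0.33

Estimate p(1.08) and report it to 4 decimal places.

-1.6690

Euler: p_{n+1} = p_n + h·f(s_n, p_n).
s=-0.300000, p=-0.330000: f=-0.432300 → p ← -0.330000 + 0.46·(-0.432300) = -0.528858
s=0.160000, p=-0.528858: f=-0.797972 → p ← -0.528858 + 0.46·(-0.797972) = -0.895925
s=0.620000, p=-0.895925: f=-1.680688 → p ← -0.895925 + 0.46·(-1.680688) = -1.669041
p(1.08) ≈ -1.6690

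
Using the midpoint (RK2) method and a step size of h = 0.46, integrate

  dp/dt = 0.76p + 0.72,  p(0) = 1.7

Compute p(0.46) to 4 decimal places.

2.7873

Midpoint: k1 = f(t_n, p_n); k2 = f(t_n + h/2, p_n + (h/2)·k1); p_{n+1} = p_n + h·k2.
t=0.000000, p=1.700000:
  k1 = f(0.000000, 1.700000) = 2.012000
  k2 = f(0.230000, 2.162760) = 2.363698
  p ← 1.700000 + 0.46·2.363698 = 2.787301
p(0.46) ≈ 2.7873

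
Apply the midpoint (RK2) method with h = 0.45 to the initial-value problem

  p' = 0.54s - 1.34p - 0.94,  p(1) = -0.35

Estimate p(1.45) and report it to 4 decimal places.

-0.2736

Midpoint: k1 = f(s_n, p_n); k2 = f(s_n + h/2, p_n + (h/2)·k1); p_{n+1} = p_n + h·k2.
s=1.000000, p=-0.350000:
  k1 = f(1.000000, -0.350000) = 0.069000
  k2 = f(1.225000, -0.334475) = 0.169697
  p ← -0.350000 + 0.45·0.169697 = -0.273637
p(1.45) ≈ -0.2736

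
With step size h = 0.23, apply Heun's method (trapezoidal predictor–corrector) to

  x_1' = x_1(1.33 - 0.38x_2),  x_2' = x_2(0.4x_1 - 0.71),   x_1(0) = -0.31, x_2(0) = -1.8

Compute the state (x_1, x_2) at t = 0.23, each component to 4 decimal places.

-0.4800, -1.4782

Heun on (x_1,x_2): k1 = f(t_n, state_n); k2 = f(t_n + h, state_n + h·k1); state_{n+1} = state_n + (h/2)·(k1 + k2).
0.000000: (-0.310000, -1.800000)
  k1 = (-0.624340, 1.501200)
  predictor → (-0.453598, -1.454724)
  k2 = (-0.854032, 1.296798)
  → (-0.480013, -1.478230)
(x_1(0.23), x_2(0.23)) ≈ (-0.4800, -1.4782)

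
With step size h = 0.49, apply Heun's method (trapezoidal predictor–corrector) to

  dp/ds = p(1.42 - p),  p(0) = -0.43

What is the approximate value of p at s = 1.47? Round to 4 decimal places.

-65.0084

Heun: k1 = f(s_n, p_n); k2 = f(s_n + h, p_n + h·k1); p_{n+1} = p_n + (h/2)·(k1 + k2).
s=0.000000, p=-0.430000:
  k1 = f(0.000000, -0.430000) = -0.795500
  k2 = f(0.490000, -0.819795) = -1.836173
  p ← -0.430000 + (0.49/2)·(-0.795500 + (-1.836173)) = -1.074760
s=0.490000, p=-1.074760:
  k1 = f(0.490000, -1.074760) = -2.681268
  k2 = f(0.980000, -2.388581) = -9.097104
  p ← -1.074760 + (0.49/2)·(-2.681268 + (-9.097104)) = -3.960461
s=0.980000, p=-3.960461:
  k1 = f(0.980000, -3.960461) = -21.309105
  k2 = f(1.470000, -14.401922) = -227.866090
  p ← -3.960461 + (0.49/2)·(-21.309105 + (-227.866090)) = -65.008383
p(1.47) ≈ -65.0084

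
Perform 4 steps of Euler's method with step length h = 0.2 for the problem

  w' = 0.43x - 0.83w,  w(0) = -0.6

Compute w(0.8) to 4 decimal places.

Euler: w_{n+1} = w_n + h·f(x_n, w_n).
x=0.000000, w=-0.600000: f=0.498000 → w ← -0.600000 + 0.2·0.498000 = -0.500400
x=0.200000, w=-0.500400: f=0.501332 → w ← -0.500400 + 0.2·0.501332 = -0.400134
x=0.400000, w=-0.400134: f=0.504111 → w ← -0.400134 + 0.2·0.504111 = -0.299311
x=0.600000, w=-0.299311: f=0.506428 → w ← -0.299311 + 0.2·0.506428 = -0.198026
w(0.8) ≈ -0.1980

-0.1980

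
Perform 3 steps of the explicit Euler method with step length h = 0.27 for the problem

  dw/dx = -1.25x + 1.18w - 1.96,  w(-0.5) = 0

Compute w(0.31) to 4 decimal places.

-1.7649

Euler: w_{n+1} = w_n + h·f(x_n, w_n).
x=-0.500000, w=0.000000: f=-1.335000 → w ← 0.000000 + 0.27·(-1.335000) = -0.360450
x=-0.230000, w=-0.360450: f=-2.097831 → w ← -0.360450 + 0.27·(-2.097831) = -0.926864
x=0.040000, w=-0.926864: f=-3.103700 → w ← -0.926864 + 0.27·(-3.103700) = -1.764863
w(0.31) ≈ -1.7649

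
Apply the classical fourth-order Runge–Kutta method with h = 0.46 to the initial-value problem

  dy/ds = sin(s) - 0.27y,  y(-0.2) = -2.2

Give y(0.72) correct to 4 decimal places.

RK4: k1 = f(s_n, y_n); k2 = f(s_n + h/2, y_n + (h/2)·k1); k3 = f(s_n + h/2, y_n + (h/2)·k2); k4 = f(s_n + h, y_n + h·k3); y_{n+1} = y_n + (h/6)·(k1 + 2k2 + 2k3 + k4).
s=-0.200000, y=-2.200000:
  k1 = f(-0.200000, -2.200000) = 0.395331
  k2 = f(0.030000, -2.109074) = 0.599445
  k3 = f(0.030000, -2.062128) = 0.586770
  k4 = f(0.260000, -1.930086) = 0.778204
  y ← -2.200000 + (0.46/6)·(k1 + 2k2 + 2k3 + k4) = -1.928143
s=0.260000, y=-1.928143:
  k1 = f(0.260000, -1.928143) = 0.777679
  k2 = f(0.490000, -1.749276) = 0.942931
  k3 = f(0.490000, -1.711269) = 0.932668
  k4 = f(0.720000, -1.499115) = 1.064146
  y ← -1.928143 + (0.46/6)·(k1 + 2k2 + 2k3 + k4) = -1.499344
y(0.72) ≈ -1.4993

-1.4993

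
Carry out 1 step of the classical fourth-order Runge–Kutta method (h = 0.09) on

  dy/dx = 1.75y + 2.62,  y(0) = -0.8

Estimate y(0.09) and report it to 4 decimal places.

-0.6811

RK4: k1 = f(x_n, y_n); k2 = f(x_n + h/2, y_n + (h/2)·k1); k3 = f(x_n + h/2, y_n + (h/2)·k2); k4 = f(x_n + h, y_n + h·k3); y_{n+1} = y_n + (h/6)·(k1 + 2k2 + 2k3 + k4).
x=0.000000, y=-0.800000:
  k1 = f(0.000000, -0.800000) = 1.220000
  k2 = f(0.045000, -0.745100) = 1.316075
  k3 = f(0.045000, -0.740777) = 1.323641
  k4 = f(0.090000, -0.680872) = 1.428473
  y ← -0.800000 + (0.09/6)·(k1 + 2k2 + 2k3 + k4) = -0.681081
y(0.09) ≈ -0.6811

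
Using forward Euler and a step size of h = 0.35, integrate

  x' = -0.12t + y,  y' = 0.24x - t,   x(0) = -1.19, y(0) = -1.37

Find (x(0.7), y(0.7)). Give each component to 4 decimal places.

-2.1987, -1.7327

Euler on (x,y): x_{n+1} = x_n + h·x', y_{n+1} = y_n + h·y'.
0.000000: (-1.190000, -1.370000); f=(-1.370000, -0.285600) → (-1.669500, -1.469960)
0.350000: (-1.669500, -1.469960); f=(-1.511960, -0.750680) → (-2.198686, -1.732698)
(x(0.7), y(0.7)) ≈ (-2.1987, -1.7327)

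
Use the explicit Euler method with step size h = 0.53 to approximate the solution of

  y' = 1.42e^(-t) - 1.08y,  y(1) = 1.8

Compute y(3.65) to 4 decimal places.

Euler: y_{n+1} = y_n + h·f(t_n, y_n).
t=1.000000, y=1.800000: f=-1.421611 → y ← 1.800000 + 0.53·(-1.421611) = 1.046546
t=1.530000, y=1.046546: f=-0.822789 → y ← 1.046546 + 0.53·(-0.822789) = 0.610468
t=2.060000, y=0.610468: f=-0.478321 → y ← 0.610468 + 0.53·(-0.478321) = 0.356958
t=2.590000, y=0.356958: f=-0.278986 → y ← 0.356958 + 0.53·(-0.278986) = 0.209095
t=3.120000, y=0.209095: f=-0.163120 → y ← 0.209095 + 0.53·(-0.163120) = 0.122642
y(3.65) ≈ 0.1226

0.1226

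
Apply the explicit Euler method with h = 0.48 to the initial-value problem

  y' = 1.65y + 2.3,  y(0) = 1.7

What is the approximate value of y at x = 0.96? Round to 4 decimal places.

Euler: y_{n+1} = y_n + h·f(x_n, y_n).
x=0.000000, y=1.700000: f=5.105000 → y ← 1.700000 + 0.48·5.105000 = 4.150400
x=0.480000, y=4.150400: f=9.148160 → y ← 4.150400 + 0.48·9.148160 = 8.541517
y(0.96) ≈ 8.5415

8.5415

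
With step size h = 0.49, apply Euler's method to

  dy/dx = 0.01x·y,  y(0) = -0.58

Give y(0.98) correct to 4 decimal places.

Euler: y_{n+1} = y_n + h·f(x_n, y_n).
x=0.000000, y=-0.580000: f=0.000000 → y ← -0.580000 + 0.49·0.000000 = -0.580000
x=0.490000, y=-0.580000: f=-0.002842 → y ← -0.580000 + 0.49·(-0.002842) = -0.581393
y(0.98) ≈ -0.5814

-0.5814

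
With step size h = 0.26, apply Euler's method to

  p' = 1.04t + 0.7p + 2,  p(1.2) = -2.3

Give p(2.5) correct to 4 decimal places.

1.6019

Euler: p_{n+1} = p_n + h·f(t_n, p_n).
t=1.200000, p=-2.300000: f=1.638000 → p ← -2.300000 + 0.26·1.638000 = -1.874120
t=1.460000, p=-1.874120: f=2.206516 → p ← -1.874120 + 0.26·2.206516 = -1.300426
t=1.720000, p=-1.300426: f=2.878502 → p ← -1.300426 + 0.26·2.878502 = -0.552015
t=1.980000, p=-0.552015: f=3.672789 → p ← -0.552015 + 0.26·3.672789 = 0.402910
t=2.240000, p=0.402910: f=4.611637 → p ← 0.402910 + 0.26·4.611637 = 1.601935
p(2.5) ≈ 1.6019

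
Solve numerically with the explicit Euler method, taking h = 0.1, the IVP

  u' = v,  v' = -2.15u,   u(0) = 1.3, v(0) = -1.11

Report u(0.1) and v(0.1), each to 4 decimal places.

1.1890, -1.3895

Euler on (u,v): u_{n+1} = u_n + h·u', v_{n+1} = v_n + h·v'.
0.000000: (1.300000, -1.110000); f=(-1.110000, -2.795000) → (1.189000, -1.389500)
(u(0.1), v(0.1)) ≈ (1.1890, -1.3895)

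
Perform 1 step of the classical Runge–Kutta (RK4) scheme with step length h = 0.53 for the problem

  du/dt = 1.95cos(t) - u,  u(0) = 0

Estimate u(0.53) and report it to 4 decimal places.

RK4: k1 = f(t_n, u_n); k2 = f(t_n + h/2, u_n + (h/2)·k1); k3 = f(t_n + h/2, u_n + (h/2)·k2); k4 = f(t_n + h, u_n + h·k3); u_{n+1} = u_n + (h/6)·(k1 + 2k2 + 2k3 + k4).
t=0.000000, u=0.000000:
  k1 = f(0.000000, 0.000000) = 1.950000
  k2 = f(0.265000, 0.516750) = 1.365180
  k3 = f(0.265000, 0.361773) = 1.520158
  k4 = f(0.530000, 0.805684) = 0.876790
  u ← 0.000000 + (0.53/6)·(k1 + 2k2 + 2k3 + k4) = 0.759443
u(0.53) ≈ 0.7594

0.7594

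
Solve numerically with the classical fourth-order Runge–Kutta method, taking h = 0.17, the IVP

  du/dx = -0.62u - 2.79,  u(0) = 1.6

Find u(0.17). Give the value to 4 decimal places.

0.9898

RK4: k1 = f(x_n, u_n); k2 = f(x_n + h/2, u_n + (h/2)·k1); k3 = f(x_n + h/2, u_n + (h/2)·k2); k4 = f(x_n + h, u_n + h·k3); u_{n+1} = u_n + (h/6)·(k1 + 2k2 + 2k3 + k4).
x=0.000000, u=1.600000:
  k1 = f(0.000000, 1.600000) = -3.782000
  k2 = f(0.085000, 1.278530) = -3.582689
  k3 = f(0.085000, 1.295471) = -3.593192
  k4 = f(0.170000, 0.989157) = -3.403278
  u ← 1.600000 + (0.17/6)·(k1 + 2k2 + 2k3 + k4) = 0.989784
u(0.17) ≈ 0.9898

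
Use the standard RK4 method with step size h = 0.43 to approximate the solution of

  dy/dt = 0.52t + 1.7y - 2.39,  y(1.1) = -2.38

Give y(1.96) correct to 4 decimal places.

RK4: k1 = f(t_n, y_n); k2 = f(t_n + h/2, y_n + (h/2)·k1); k3 = f(t_n + h/2, y_n + (h/2)·k2); k4 = f(t_n + h, y_n + h·k3); y_{n+1} = y_n + (h/6)·(k1 + 2k2 + 2k3 + k4).
t=1.100000, y=-2.380000:
  k1 = f(1.100000, -2.380000) = -5.864000
  k2 = f(1.315000, -3.640760) = -7.895492
  k3 = f(1.315000, -4.077531) = -8.638002
  k4 = f(1.530000, -6.094341) = -11.954780
  y ← -2.380000 + (0.43/6)·(k1 + 2k2 + 2k3 + k4) = -6.026813
t=1.530000, y=-6.026813:
  k1 = f(1.530000, -6.026813) = -11.839983
  k2 = f(1.745000, -8.572410) = -16.055696
  k3 = f(1.745000, -9.478788) = -17.596540
  k4 = f(1.960000, -13.593326) = -24.479453
  y ← -6.026813 + (0.43/6)·(k1 + 2k2 + 2k3 + k4) = -13.453194
y(1.96) ≈ -13.4532

-13.4532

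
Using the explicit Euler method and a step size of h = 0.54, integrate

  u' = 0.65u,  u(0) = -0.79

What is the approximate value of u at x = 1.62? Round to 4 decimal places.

-1.9480

Euler: u_{n+1} = u_n + h·f(x_n, u_n).
x=0.000000, u=-0.790000: f=-0.513500 → u ← -0.790000 + 0.54·(-0.513500) = -1.067290
x=0.540000, u=-1.067290: f=-0.693739 → u ← -1.067290 + 0.54·(-0.693739) = -1.441909
x=1.080000, u=-1.441909: f=-0.937241 → u ← -1.441909 + 0.54·(-0.937241) = -1.948019
u(1.62) ≈ -1.9480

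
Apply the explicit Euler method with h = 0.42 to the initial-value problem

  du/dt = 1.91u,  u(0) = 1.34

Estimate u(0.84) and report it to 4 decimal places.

4.3522

Euler: u_{n+1} = u_n + h·f(t_n, u_n).
t=0.000000, u=1.340000: f=2.559400 → u ← 1.340000 + 0.42·2.559400 = 2.414948
t=0.420000, u=2.414948: f=4.612551 → u ← 2.414948 + 0.42·4.612551 = 4.352219
u(0.84) ≈ 4.3522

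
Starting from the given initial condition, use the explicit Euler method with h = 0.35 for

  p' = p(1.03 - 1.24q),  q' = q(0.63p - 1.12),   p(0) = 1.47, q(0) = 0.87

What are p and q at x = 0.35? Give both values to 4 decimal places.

Euler on (p,q): p_{n+1} = p_n + h·p', q_{n+1} = q_n + h·q'.
0.000000: (1.470000, 0.870000); f=(-0.071736, -0.168693) → (1.444892, 0.810957)
(p(0.35), q(0.35)) ≈ (1.4449, 0.8110)

1.4449, 0.8110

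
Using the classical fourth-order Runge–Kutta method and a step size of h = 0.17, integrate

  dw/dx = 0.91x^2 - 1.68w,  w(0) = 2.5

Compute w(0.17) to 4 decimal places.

RK4: k1 = f(x_n, w_n); k2 = f(x_n + h/2, w_n + (h/2)·k1); k3 = f(x_n + h/2, w_n + (h/2)·k2); k4 = f(x_n + h, w_n + h·k3); w_{n+1} = w_n + (h/6)·(k1 + 2k2 + 2k3 + k4).
x=0.000000, w=2.500000:
  k1 = f(0.000000, 2.500000) = -4.200000
  k2 = f(0.085000, 2.143000) = -3.593665
  k3 = f(0.085000, 2.194538) = -3.680250
  k4 = f(0.170000, 1.874358) = -3.122622
  w ← 2.500000 + (0.17/6)·(k1 + 2k2 + 2k3 + k4) = 1.880337
w(0.17) ≈ 1.8803

1.8803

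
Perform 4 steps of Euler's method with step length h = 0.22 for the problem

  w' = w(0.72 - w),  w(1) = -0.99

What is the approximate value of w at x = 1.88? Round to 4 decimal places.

-5.8818

Euler: w_{n+1} = w_n + h·f(x_n, w_n).
x=1.000000, w=-0.990000: f=-1.692900 → w ← -0.990000 + 0.22·(-1.692900) = -1.362438
x=1.220000, w=-1.362438: f=-2.837193 → w ← -1.362438 + 0.22·(-2.837193) = -1.986620
x=1.440000, w=-1.986620: f=-5.377027 → w ← -1.986620 + 0.22·(-5.377027) = -3.169566
x=1.660000, w=-3.169566: f=-12.328239 → w ← -3.169566 + 0.22·(-12.328239) = -5.881779
w(1.88) ≈ -5.8818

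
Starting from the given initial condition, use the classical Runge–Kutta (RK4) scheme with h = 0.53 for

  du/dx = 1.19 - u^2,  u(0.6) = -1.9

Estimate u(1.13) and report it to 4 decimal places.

-9.0106

RK4: k1 = f(x_n, u_n); k2 = f(x_n + h/2, u_n + (h/2)·k1); k3 = f(x_n + h/2, u_n + (h/2)·k2); k4 = f(x_n + h, u_n + h·k3); u_{n+1} = u_n + (h/6)·(k1 + 2k2 + 2k3 + k4).
x=0.600000, u=-1.900000:
  k1 = f(0.600000, -1.900000) = -2.420000
  k2 = f(0.865000, -2.541300) = -5.268206
  k3 = f(0.865000, -3.296075) = -9.674107
  k4 = f(1.130000, -7.027277) = -48.192619
  u ← -1.900000 + (0.53/6)·(k1 + 2k2 + 2k3 + k4) = -9.010590
u(1.13) ≈ -9.0106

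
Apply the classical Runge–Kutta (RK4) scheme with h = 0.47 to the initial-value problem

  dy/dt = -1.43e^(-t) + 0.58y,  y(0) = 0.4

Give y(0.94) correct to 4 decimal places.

-0.5178

RK4: k1 = f(t_n, y_n); k2 = f(t_n + h/2, y_n + (h/2)·k1); k3 = f(t_n + h/2, y_n + (h/2)·k2); k4 = f(t_n + h, y_n + h·k3); y_{n+1} = y_n + (h/6)·(k1 + 2k2 + 2k3 + k4).
t=0.000000, y=0.400000:
  k1 = f(0.000000, 0.400000) = -1.198000
  k2 = f(0.235000, 0.118470) = -1.061804
  k3 = f(0.235000, 0.150476) = -1.043240
  k4 = f(0.470000, -0.090323) = -0.946141
  y ← 0.400000 + (0.47/6)·(k1 + 2k2 + 2k3 + k4) = -0.097748
t=0.470000, y=-0.097748:
  k1 = f(0.470000, -0.097748) = -0.950447
  k2 = f(0.705000, -0.321103) = -0.892815
  k3 = f(0.705000, -0.307559) = -0.884960
  k4 = f(0.940000, -0.513679) = -0.856532
  y ← -0.097748 + (0.47/6)·(k1 + 2k2 + 2k3 + k4) = -0.517813
y(0.94) ≈ -0.5178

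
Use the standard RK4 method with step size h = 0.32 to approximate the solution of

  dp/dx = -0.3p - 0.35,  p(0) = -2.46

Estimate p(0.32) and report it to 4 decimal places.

RK4: k1 = f(x_n, p_n); k2 = f(x_n + h/2, p_n + (h/2)·k1); k3 = f(x_n + h/2, p_n + (h/2)·k2); k4 = f(x_n + h, p_n + h·k3); p_{n+1} = p_n + (h/6)·(k1 + 2k2 + 2k3 + k4).
x=0.000000, p=-2.460000:
  k1 = f(0.000000, -2.460000) = 0.388000
  k2 = f(0.160000, -2.397920) = 0.369376
  k3 = f(0.160000, -2.400900) = 0.370270
  k4 = f(0.320000, -2.341514) = 0.352454
  p ← -2.460000 + (0.32/6)·(k1 + 2k2 + 2k3 + k4) = -2.341614
p(0.32) ≈ -2.3416

-2.3416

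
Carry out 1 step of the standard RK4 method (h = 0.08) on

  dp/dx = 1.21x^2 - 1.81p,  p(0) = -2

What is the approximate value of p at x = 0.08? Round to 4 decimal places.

RK4: k1 = f(x_n, p_n); k2 = f(x_n + h/2, p_n + (h/2)·k1); k3 = f(x_n + h/2, p_n + (h/2)·k2); k4 = f(x_n + h, p_n + h·k3); p_{n+1} = p_n + (h/6)·(k1 + 2k2 + 2k3 + k4).
x=0.000000, p=-2.000000:
  k1 = f(0.000000, -2.000000) = 3.620000
  k2 = f(0.040000, -1.855200) = 3.359848
  k3 = f(0.040000, -1.865606) = 3.378683
  k4 = f(0.080000, -1.729705) = 3.138511
  p ← -2.000000 + (0.08/6)·(k1 + 2k2 + 2k3 + k4) = -1.730192
p(0.08) ≈ -1.7302

-1.7302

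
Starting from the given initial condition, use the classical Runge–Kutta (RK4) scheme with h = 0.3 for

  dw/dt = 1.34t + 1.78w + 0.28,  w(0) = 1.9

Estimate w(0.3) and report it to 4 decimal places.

RK4: k1 = f(t_n, w_n); k2 = f(t_n + h/2, w_n + (h/2)·k1); k3 = f(t_n + h/2, w_n + (h/2)·k2); k4 = f(t_n + h, w_n + h·k3); w_{n+1} = w_n + (h/6)·(k1 + 2k2 + 2k3 + k4).
t=0.000000, w=1.900000:
  k1 = f(0.000000, 1.900000) = 3.662000
  k2 = f(0.150000, 2.449300) = 4.840754
  k3 = f(0.150000, 2.626113) = 5.155481
  k4 = f(0.300000, 3.446644) = 6.817027
  w ← 1.900000 + (0.3/6)·(k1 + 2k2 + 2k3 + k4) = 3.423575
w(0.3) ≈ 3.4236

3.4236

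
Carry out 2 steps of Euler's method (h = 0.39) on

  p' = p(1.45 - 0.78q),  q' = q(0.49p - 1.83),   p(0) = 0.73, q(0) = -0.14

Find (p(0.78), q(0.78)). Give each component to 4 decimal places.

Euler on (p,q): p_{n+1} = p_n + h·p', q_{n+1} = q_n + h·q'.
0.000000: (0.730000, -0.140000); f=(1.138216, 0.206122) → (1.173904, -0.059612)
0.390000: (1.173904, -0.059612); f=(1.756745, 0.074801) → (1.859035, -0.030440)
(p(0.78), q(0.78)) ≈ (1.8590, -0.0304)

1.8590, -0.0304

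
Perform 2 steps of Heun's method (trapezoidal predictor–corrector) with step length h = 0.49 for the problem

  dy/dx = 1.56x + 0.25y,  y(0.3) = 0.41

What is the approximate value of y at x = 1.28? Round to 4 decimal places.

Heun: k1 = f(x_n, y_n); k2 = f(x_n + h, y_n + h·k1); y_{n+1} = y_n + (h/2)·(k1 + k2).
x=0.300000, y=0.410000:
  k1 = f(0.300000, 0.410000) = 0.570500
  k2 = f(0.790000, 0.689545) = 1.404786
  y ← 0.410000 + (0.49/2)·(0.570500 + 1.404786) = 0.893945
x=0.790000, y=0.893945:
  k1 = f(0.790000, 0.893945) = 1.455886
  k2 = f(1.280000, 1.607329) = 2.398632
  y ← 0.893945 + (0.49/2)·(1.455886 + 2.398632) = 1.838302
y(1.28) ≈ 1.8383

1.8383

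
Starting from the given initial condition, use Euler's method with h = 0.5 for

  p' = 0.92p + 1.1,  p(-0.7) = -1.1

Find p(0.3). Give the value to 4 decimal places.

Euler: p_{n+1} = p_n + h·f(s_n, p_n).
s=-0.700000, p=-1.100000: f=0.088000 → p ← -1.100000 + 0.5·0.088000 = -1.056000
s=-0.200000, p=-1.056000: f=0.128480 → p ← -1.056000 + 0.5·0.128480 = -0.991760
p(0.3) ≈ -0.9918

-0.9918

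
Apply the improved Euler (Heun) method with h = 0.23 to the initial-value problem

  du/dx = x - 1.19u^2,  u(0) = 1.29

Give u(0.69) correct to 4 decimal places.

0.8082

Heun: k1 = f(x_n, u_n); k2 = f(x_n + h, u_n + h·k1); u_{n+1} = u_n + (h/2)·(k1 + k2).
x=0.000000, u=1.290000:
  k1 = f(0.000000, 1.290000) = -1.980279
  k2 = f(0.230000, 0.834536) = -0.598776
  u ← 1.290000 + (0.23/2)·(-1.980279 + (-0.598776)) = 0.993409
x=0.230000, u=0.993409:
  k1 = f(0.230000, 0.993409) = -0.944364
  k2 = f(0.460000, 0.776205) = -0.256968
  u ← 0.993409 + (0.23/2)·(-0.944364 + (-0.256968)) = 0.855256
x=0.460000, u=0.855256:
  k1 = f(0.460000, 0.855256) = -0.410440
  k2 = f(0.690000, 0.760854) = 0.001110
  u ← 0.855256 + (0.23/2)·(-0.410440 + 0.001110) = 0.808183
u(0.69) ≈ 0.8082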